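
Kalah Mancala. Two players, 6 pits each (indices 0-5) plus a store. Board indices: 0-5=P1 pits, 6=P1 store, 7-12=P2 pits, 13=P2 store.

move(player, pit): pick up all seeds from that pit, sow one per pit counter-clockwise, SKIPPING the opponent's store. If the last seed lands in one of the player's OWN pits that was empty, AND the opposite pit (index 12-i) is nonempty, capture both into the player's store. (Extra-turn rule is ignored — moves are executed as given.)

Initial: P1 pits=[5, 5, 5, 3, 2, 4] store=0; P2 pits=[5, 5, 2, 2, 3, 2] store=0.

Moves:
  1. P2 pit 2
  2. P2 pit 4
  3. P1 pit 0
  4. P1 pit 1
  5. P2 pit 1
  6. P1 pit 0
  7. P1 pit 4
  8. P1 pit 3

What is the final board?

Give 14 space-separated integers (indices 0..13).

Answer: 0 0 7 0 1 8 6 8 2 1 4 0 4 2

Derivation:
Move 1: P2 pit2 -> P1=[5,5,5,3,2,4](0) P2=[5,5,0,3,4,2](0)
Move 2: P2 pit4 -> P1=[6,6,5,3,2,4](0) P2=[5,5,0,3,0,3](1)
Move 3: P1 pit0 -> P1=[0,7,6,4,3,5](1) P2=[5,5,0,3,0,3](1)
Move 4: P1 pit1 -> P1=[0,0,7,5,4,6](2) P2=[6,6,0,3,0,3](1)
Move 5: P2 pit1 -> P1=[1,0,7,5,4,6](2) P2=[6,0,1,4,1,4](2)
Move 6: P1 pit0 -> P1=[0,0,7,5,4,6](4) P2=[6,0,1,4,0,4](2)
Move 7: P1 pit4 -> P1=[0,0,7,5,0,7](5) P2=[7,1,1,4,0,4](2)
Move 8: P1 pit3 -> P1=[0,0,7,0,1,8](6) P2=[8,2,1,4,0,4](2)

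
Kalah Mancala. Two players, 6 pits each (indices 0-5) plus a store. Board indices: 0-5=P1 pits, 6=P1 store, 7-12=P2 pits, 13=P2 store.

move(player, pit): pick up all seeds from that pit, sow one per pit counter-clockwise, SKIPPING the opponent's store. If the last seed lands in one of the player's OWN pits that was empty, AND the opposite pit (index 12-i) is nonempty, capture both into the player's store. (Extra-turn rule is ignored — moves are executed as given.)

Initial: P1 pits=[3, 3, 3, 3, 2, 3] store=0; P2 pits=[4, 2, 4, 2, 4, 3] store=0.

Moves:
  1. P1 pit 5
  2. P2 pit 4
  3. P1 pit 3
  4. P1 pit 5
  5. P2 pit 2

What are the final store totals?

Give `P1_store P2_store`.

Answer: 3 2

Derivation:
Move 1: P1 pit5 -> P1=[3,3,3,3,2,0](1) P2=[5,3,4,2,4,3](0)
Move 2: P2 pit4 -> P1=[4,4,3,3,2,0](1) P2=[5,3,4,2,0,4](1)
Move 3: P1 pit3 -> P1=[4,4,3,0,3,1](2) P2=[5,3,4,2,0,4](1)
Move 4: P1 pit5 -> P1=[4,4,3,0,3,0](3) P2=[5,3,4,2,0,4](1)
Move 5: P2 pit2 -> P1=[4,4,3,0,3,0](3) P2=[5,3,0,3,1,5](2)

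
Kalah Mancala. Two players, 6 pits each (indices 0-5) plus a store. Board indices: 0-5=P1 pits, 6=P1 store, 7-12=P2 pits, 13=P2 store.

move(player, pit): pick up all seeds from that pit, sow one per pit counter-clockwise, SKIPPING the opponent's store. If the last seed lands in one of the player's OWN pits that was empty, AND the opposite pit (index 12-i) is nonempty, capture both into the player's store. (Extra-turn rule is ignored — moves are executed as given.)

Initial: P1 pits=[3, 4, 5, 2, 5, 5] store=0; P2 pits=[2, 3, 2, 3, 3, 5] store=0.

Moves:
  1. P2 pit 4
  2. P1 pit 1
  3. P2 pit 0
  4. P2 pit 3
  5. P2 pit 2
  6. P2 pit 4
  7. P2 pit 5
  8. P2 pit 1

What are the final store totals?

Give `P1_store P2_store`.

Answer: 0 5

Derivation:
Move 1: P2 pit4 -> P1=[4,4,5,2,5,5](0) P2=[2,3,2,3,0,6](1)
Move 2: P1 pit1 -> P1=[4,0,6,3,6,6](0) P2=[2,3,2,3,0,6](1)
Move 3: P2 pit0 -> P1=[4,0,6,3,6,6](0) P2=[0,4,3,3,0,6](1)
Move 4: P2 pit3 -> P1=[4,0,6,3,6,6](0) P2=[0,4,3,0,1,7](2)
Move 5: P2 pit2 -> P1=[4,0,6,3,6,6](0) P2=[0,4,0,1,2,8](2)
Move 6: P2 pit4 -> P1=[4,0,6,3,6,6](0) P2=[0,4,0,1,0,9](3)
Move 7: P2 pit5 -> P1=[5,1,7,4,7,7](0) P2=[1,5,0,1,0,0](4)
Move 8: P2 pit1 -> P1=[5,1,7,4,7,7](0) P2=[1,0,1,2,1,1](5)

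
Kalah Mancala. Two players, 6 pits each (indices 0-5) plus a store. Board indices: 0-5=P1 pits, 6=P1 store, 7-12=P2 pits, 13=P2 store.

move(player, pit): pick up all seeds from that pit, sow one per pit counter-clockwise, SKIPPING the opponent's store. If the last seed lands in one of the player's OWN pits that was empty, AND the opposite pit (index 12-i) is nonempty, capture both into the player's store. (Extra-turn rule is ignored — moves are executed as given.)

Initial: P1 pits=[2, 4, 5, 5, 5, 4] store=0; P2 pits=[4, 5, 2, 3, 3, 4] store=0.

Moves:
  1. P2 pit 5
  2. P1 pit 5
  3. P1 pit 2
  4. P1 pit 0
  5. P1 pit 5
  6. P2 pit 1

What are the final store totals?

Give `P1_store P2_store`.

Answer: 3 2

Derivation:
Move 1: P2 pit5 -> P1=[3,5,6,5,5,4](0) P2=[4,5,2,3,3,0](1)
Move 2: P1 pit5 -> P1=[3,5,6,5,5,0](1) P2=[5,6,3,3,3,0](1)
Move 3: P1 pit2 -> P1=[3,5,0,6,6,1](2) P2=[6,7,3,3,3,0](1)
Move 4: P1 pit0 -> P1=[0,6,1,7,6,1](2) P2=[6,7,3,3,3,0](1)
Move 5: P1 pit5 -> P1=[0,6,1,7,6,0](3) P2=[6,7,3,3,3,0](1)
Move 6: P2 pit1 -> P1=[1,7,1,7,6,0](3) P2=[6,0,4,4,4,1](2)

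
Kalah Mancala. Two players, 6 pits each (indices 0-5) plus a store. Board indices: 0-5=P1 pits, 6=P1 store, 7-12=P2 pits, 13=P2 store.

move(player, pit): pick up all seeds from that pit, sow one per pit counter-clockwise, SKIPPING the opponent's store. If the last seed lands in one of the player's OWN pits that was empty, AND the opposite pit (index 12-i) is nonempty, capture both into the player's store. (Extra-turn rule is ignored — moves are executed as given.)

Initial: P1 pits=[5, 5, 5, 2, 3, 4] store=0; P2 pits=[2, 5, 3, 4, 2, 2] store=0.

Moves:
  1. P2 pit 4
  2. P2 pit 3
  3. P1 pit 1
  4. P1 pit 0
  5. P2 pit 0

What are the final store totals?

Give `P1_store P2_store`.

Move 1: P2 pit4 -> P1=[5,5,5,2,3,4](0) P2=[2,5,3,4,0,3](1)
Move 2: P2 pit3 -> P1=[6,5,5,2,3,4](0) P2=[2,5,3,0,1,4](2)
Move 3: P1 pit1 -> P1=[6,0,6,3,4,5](1) P2=[2,5,3,0,1,4](2)
Move 4: P1 pit0 -> P1=[0,1,7,4,5,6](2) P2=[2,5,3,0,1,4](2)
Move 5: P2 pit0 -> P1=[0,1,7,4,5,6](2) P2=[0,6,4,0,1,4](2)

Answer: 2 2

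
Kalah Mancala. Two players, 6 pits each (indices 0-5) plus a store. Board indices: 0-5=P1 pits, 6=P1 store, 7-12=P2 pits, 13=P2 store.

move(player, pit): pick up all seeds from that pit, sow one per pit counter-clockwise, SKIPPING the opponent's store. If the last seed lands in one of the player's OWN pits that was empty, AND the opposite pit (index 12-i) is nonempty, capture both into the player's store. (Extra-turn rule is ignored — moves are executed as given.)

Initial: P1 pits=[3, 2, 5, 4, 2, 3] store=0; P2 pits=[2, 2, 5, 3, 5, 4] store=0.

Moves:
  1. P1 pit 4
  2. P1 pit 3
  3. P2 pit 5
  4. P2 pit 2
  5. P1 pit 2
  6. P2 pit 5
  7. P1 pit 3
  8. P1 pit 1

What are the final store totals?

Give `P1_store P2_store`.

Answer: 3 3

Derivation:
Move 1: P1 pit4 -> P1=[3,2,5,4,0,4](1) P2=[2,2,5,3,5,4](0)
Move 2: P1 pit3 -> P1=[3,2,5,0,1,5](2) P2=[3,2,5,3,5,4](0)
Move 3: P2 pit5 -> P1=[4,3,6,0,1,5](2) P2=[3,2,5,3,5,0](1)
Move 4: P2 pit2 -> P1=[5,3,6,0,1,5](2) P2=[3,2,0,4,6,1](2)
Move 5: P1 pit2 -> P1=[5,3,0,1,2,6](3) P2=[4,3,0,4,6,1](2)
Move 6: P2 pit5 -> P1=[5,3,0,1,2,6](3) P2=[4,3,0,4,6,0](3)
Move 7: P1 pit3 -> P1=[5,3,0,0,3,6](3) P2=[4,3,0,4,6,0](3)
Move 8: P1 pit1 -> P1=[5,0,1,1,4,6](3) P2=[4,3,0,4,6,0](3)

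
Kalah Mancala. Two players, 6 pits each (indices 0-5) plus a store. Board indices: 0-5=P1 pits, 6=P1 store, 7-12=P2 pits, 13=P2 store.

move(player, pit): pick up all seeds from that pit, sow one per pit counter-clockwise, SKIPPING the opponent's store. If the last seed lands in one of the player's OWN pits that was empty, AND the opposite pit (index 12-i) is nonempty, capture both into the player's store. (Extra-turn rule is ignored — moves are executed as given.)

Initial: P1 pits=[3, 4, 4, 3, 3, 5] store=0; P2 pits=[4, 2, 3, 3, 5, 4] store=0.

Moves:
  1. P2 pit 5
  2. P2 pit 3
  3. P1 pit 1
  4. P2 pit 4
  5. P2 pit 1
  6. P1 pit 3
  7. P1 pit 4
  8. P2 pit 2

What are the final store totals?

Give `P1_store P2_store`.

Move 1: P2 pit5 -> P1=[4,5,5,3,3,5](0) P2=[4,2,3,3,5,0](1)
Move 2: P2 pit3 -> P1=[4,5,5,3,3,5](0) P2=[4,2,3,0,6,1](2)
Move 3: P1 pit1 -> P1=[4,0,6,4,4,6](1) P2=[4,2,3,0,6,1](2)
Move 4: P2 pit4 -> P1=[5,1,7,5,4,6](1) P2=[4,2,3,0,0,2](3)
Move 5: P2 pit1 -> P1=[5,1,0,5,4,6](1) P2=[4,0,4,0,0,2](11)
Move 6: P1 pit3 -> P1=[5,1,0,0,5,7](2) P2=[5,1,4,0,0,2](11)
Move 7: P1 pit4 -> P1=[5,1,0,0,0,8](3) P2=[6,2,5,0,0,2](11)
Move 8: P2 pit2 -> P1=[6,1,0,0,0,8](3) P2=[6,2,0,1,1,3](12)

Answer: 3 12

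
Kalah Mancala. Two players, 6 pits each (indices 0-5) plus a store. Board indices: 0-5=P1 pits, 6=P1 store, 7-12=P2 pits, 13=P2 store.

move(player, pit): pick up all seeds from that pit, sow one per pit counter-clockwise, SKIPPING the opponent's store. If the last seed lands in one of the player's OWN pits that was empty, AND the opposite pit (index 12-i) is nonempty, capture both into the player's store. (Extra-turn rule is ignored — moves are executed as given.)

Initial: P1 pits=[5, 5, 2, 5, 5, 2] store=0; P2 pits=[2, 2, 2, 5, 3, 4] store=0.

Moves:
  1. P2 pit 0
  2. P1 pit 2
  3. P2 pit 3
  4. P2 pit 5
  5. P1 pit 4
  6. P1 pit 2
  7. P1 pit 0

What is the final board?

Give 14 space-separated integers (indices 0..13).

Move 1: P2 pit0 -> P1=[5,5,2,5,5,2](0) P2=[0,3,3,5,3,4](0)
Move 2: P1 pit2 -> P1=[5,5,0,6,6,2](0) P2=[0,3,3,5,3,4](0)
Move 3: P2 pit3 -> P1=[6,6,0,6,6,2](0) P2=[0,3,3,0,4,5](1)
Move 4: P2 pit5 -> P1=[7,7,1,7,6,2](0) P2=[0,3,3,0,4,0](2)
Move 5: P1 pit4 -> P1=[7,7,1,7,0,3](1) P2=[1,4,4,1,4,0](2)
Move 6: P1 pit2 -> P1=[7,7,0,8,0,3](1) P2=[1,4,4,1,4,0](2)
Move 7: P1 pit0 -> P1=[0,8,1,9,1,4](2) P2=[2,4,4,1,4,0](2)

Answer: 0 8 1 9 1 4 2 2 4 4 1 4 0 2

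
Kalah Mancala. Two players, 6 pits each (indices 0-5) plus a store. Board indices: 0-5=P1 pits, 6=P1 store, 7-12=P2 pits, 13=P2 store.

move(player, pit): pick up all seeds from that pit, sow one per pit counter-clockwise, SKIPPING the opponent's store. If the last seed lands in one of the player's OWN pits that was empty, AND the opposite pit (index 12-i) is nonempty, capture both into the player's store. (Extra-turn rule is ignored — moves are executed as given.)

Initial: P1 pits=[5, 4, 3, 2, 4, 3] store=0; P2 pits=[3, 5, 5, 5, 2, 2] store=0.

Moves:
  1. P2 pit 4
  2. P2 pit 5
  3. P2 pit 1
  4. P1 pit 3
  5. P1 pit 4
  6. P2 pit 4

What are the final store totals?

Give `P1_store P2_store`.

Answer: 1 3

Derivation:
Move 1: P2 pit4 -> P1=[5,4,3,2,4,3](0) P2=[3,5,5,5,0,3](1)
Move 2: P2 pit5 -> P1=[6,5,3,2,4,3](0) P2=[3,5,5,5,0,0](2)
Move 3: P2 pit1 -> P1=[6,5,3,2,4,3](0) P2=[3,0,6,6,1,1](3)
Move 4: P1 pit3 -> P1=[6,5,3,0,5,4](0) P2=[3,0,6,6,1,1](3)
Move 5: P1 pit4 -> P1=[6,5,3,0,0,5](1) P2=[4,1,7,6,1,1](3)
Move 6: P2 pit4 -> P1=[6,5,3,0,0,5](1) P2=[4,1,7,6,0,2](3)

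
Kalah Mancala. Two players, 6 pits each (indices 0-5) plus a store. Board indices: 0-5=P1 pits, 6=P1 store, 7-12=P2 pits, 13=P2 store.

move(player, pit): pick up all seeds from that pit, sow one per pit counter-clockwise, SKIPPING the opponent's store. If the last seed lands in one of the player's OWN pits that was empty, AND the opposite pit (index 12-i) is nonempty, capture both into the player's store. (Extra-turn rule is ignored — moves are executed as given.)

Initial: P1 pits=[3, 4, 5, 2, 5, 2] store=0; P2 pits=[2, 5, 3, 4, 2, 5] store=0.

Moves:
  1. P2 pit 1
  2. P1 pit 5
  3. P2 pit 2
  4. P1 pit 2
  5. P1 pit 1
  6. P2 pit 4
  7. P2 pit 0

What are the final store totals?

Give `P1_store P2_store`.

Move 1: P2 pit1 -> P1=[3,4,5,2,5,2](0) P2=[2,0,4,5,3,6](1)
Move 2: P1 pit5 -> P1=[3,4,5,2,5,0](1) P2=[3,0,4,5,3,6](1)
Move 3: P2 pit2 -> P1=[3,4,5,2,5,0](1) P2=[3,0,0,6,4,7](2)
Move 4: P1 pit2 -> P1=[3,4,0,3,6,1](2) P2=[4,0,0,6,4,7](2)
Move 5: P1 pit1 -> P1=[3,0,1,4,7,2](2) P2=[4,0,0,6,4,7](2)
Move 6: P2 pit4 -> P1=[4,1,1,4,7,2](2) P2=[4,0,0,6,0,8](3)
Move 7: P2 pit0 -> P1=[4,0,1,4,7,2](2) P2=[0,1,1,7,0,8](5)

Answer: 2 5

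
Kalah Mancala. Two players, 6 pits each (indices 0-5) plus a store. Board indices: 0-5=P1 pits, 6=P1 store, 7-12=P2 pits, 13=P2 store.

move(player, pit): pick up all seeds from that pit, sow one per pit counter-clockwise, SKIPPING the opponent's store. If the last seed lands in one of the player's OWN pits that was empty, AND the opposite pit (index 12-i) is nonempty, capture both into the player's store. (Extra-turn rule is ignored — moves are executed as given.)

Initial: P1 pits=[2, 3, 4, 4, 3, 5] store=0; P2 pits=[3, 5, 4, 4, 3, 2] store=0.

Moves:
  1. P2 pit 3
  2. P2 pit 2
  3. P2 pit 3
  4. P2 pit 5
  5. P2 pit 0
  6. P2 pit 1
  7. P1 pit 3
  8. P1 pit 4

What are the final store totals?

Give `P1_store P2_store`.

Answer: 2 10

Derivation:
Move 1: P2 pit3 -> P1=[3,3,4,4,3,5](0) P2=[3,5,4,0,4,3](1)
Move 2: P2 pit2 -> P1=[3,3,4,4,3,5](0) P2=[3,5,0,1,5,4](2)
Move 3: P2 pit3 -> P1=[3,3,4,4,3,5](0) P2=[3,5,0,0,6,4](2)
Move 4: P2 pit5 -> P1=[4,4,5,4,3,5](0) P2=[3,5,0,0,6,0](3)
Move 5: P2 pit0 -> P1=[4,4,0,4,3,5](0) P2=[0,6,1,0,6,0](9)
Move 6: P2 pit1 -> P1=[5,4,0,4,3,5](0) P2=[0,0,2,1,7,1](10)
Move 7: P1 pit3 -> P1=[5,4,0,0,4,6](1) P2=[1,0,2,1,7,1](10)
Move 8: P1 pit4 -> P1=[5,4,0,0,0,7](2) P2=[2,1,2,1,7,1](10)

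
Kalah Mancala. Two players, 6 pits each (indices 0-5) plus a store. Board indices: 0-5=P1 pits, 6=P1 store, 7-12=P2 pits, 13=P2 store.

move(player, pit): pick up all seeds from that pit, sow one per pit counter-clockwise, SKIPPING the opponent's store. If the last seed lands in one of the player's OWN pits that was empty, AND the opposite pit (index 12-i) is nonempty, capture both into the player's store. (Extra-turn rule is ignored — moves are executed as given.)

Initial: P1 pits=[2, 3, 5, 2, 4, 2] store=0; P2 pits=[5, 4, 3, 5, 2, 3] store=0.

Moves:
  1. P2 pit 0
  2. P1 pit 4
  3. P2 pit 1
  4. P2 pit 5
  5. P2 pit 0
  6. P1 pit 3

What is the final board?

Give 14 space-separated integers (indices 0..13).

Answer: 4 4 6 0 1 4 2 0 1 5 7 4 0 2

Derivation:
Move 1: P2 pit0 -> P1=[2,3,5,2,4,2](0) P2=[0,5,4,6,3,4](0)
Move 2: P1 pit4 -> P1=[2,3,5,2,0,3](1) P2=[1,6,4,6,3,4](0)
Move 3: P2 pit1 -> P1=[3,3,5,2,0,3](1) P2=[1,0,5,7,4,5](1)
Move 4: P2 pit5 -> P1=[4,4,6,3,0,3](1) P2=[1,0,5,7,4,0](2)
Move 5: P2 pit0 -> P1=[4,4,6,3,0,3](1) P2=[0,1,5,7,4,0](2)
Move 6: P1 pit3 -> P1=[4,4,6,0,1,4](2) P2=[0,1,5,7,4,0](2)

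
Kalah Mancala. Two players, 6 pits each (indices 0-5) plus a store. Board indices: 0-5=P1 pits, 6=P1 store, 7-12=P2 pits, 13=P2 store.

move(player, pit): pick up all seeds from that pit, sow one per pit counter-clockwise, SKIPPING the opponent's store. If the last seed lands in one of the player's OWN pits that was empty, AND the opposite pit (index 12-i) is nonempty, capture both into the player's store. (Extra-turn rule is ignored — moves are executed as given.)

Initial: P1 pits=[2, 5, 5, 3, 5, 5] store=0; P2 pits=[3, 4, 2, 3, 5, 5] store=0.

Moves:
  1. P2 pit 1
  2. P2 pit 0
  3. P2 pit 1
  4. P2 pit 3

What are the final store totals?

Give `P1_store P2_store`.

Move 1: P2 pit1 -> P1=[2,5,5,3,5,5](0) P2=[3,0,3,4,6,6](0)
Move 2: P2 pit0 -> P1=[2,5,5,3,5,5](0) P2=[0,1,4,5,6,6](0)
Move 3: P2 pit1 -> P1=[2,5,5,3,5,5](0) P2=[0,0,5,5,6,6](0)
Move 4: P2 pit3 -> P1=[3,6,5,3,5,5](0) P2=[0,0,5,0,7,7](1)

Answer: 0 1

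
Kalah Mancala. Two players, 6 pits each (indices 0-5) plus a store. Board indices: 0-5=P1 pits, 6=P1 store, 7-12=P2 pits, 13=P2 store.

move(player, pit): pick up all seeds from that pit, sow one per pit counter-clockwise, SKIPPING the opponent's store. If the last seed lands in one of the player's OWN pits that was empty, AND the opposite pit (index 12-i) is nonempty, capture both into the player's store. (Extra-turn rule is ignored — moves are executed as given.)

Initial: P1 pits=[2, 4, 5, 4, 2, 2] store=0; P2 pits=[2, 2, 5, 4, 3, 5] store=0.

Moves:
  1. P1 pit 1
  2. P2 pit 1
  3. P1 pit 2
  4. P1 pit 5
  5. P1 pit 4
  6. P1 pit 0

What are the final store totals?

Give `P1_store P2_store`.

Answer: 9 0

Derivation:
Move 1: P1 pit1 -> P1=[2,0,6,5,3,3](0) P2=[2,2,5,4,3,5](0)
Move 2: P2 pit1 -> P1=[2,0,6,5,3,3](0) P2=[2,0,6,5,3,5](0)
Move 3: P1 pit2 -> P1=[2,0,0,6,4,4](1) P2=[3,1,6,5,3,5](0)
Move 4: P1 pit5 -> P1=[2,0,0,6,4,0](2) P2=[4,2,7,5,3,5](0)
Move 5: P1 pit4 -> P1=[2,0,0,6,0,1](3) P2=[5,3,7,5,3,5](0)
Move 6: P1 pit0 -> P1=[0,1,0,6,0,1](9) P2=[5,3,7,0,3,5](0)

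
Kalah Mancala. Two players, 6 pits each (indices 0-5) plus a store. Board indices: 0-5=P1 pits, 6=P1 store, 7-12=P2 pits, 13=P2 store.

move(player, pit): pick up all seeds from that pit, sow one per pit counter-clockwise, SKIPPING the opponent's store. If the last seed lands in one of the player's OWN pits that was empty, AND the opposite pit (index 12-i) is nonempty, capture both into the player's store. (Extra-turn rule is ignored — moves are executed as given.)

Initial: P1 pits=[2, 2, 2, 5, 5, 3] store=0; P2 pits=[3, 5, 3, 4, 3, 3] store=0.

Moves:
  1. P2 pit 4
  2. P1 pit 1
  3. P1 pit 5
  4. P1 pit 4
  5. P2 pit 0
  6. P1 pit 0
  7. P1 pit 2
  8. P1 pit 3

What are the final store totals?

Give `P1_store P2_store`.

Answer: 4 1

Derivation:
Move 1: P2 pit4 -> P1=[3,2,2,5,5,3](0) P2=[3,5,3,4,0,4](1)
Move 2: P1 pit1 -> P1=[3,0,3,6,5,3](0) P2=[3,5,3,4,0,4](1)
Move 3: P1 pit5 -> P1=[3,0,3,6,5,0](1) P2=[4,6,3,4,0,4](1)
Move 4: P1 pit4 -> P1=[3,0,3,6,0,1](2) P2=[5,7,4,4,0,4](1)
Move 5: P2 pit0 -> P1=[3,0,3,6,0,1](2) P2=[0,8,5,5,1,5](1)
Move 6: P1 pit0 -> P1=[0,1,4,7,0,1](2) P2=[0,8,5,5,1,5](1)
Move 7: P1 pit2 -> P1=[0,1,0,8,1,2](3) P2=[0,8,5,5,1,5](1)
Move 8: P1 pit3 -> P1=[0,1,0,0,2,3](4) P2=[1,9,6,6,2,5](1)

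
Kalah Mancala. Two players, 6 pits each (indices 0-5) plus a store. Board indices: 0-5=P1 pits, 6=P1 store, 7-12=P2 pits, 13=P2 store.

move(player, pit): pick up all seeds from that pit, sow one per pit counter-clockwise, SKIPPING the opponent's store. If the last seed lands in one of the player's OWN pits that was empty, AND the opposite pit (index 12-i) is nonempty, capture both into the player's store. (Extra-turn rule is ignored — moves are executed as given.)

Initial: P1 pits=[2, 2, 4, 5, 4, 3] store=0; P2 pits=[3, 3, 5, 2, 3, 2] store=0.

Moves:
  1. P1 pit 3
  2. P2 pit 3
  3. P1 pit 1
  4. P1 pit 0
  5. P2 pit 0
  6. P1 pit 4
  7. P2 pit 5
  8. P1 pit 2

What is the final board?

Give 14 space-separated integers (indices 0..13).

Move 1: P1 pit3 -> P1=[2,2,4,0,5,4](1) P2=[4,4,5,2,3,2](0)
Move 2: P2 pit3 -> P1=[2,2,4,0,5,4](1) P2=[4,4,5,0,4,3](0)
Move 3: P1 pit1 -> P1=[2,0,5,0,5,4](7) P2=[4,4,0,0,4,3](0)
Move 4: P1 pit0 -> P1=[0,1,6,0,5,4](7) P2=[4,4,0,0,4,3](0)
Move 5: P2 pit0 -> P1=[0,1,6,0,5,4](7) P2=[0,5,1,1,5,3](0)
Move 6: P1 pit4 -> P1=[0,1,6,0,0,5](8) P2=[1,6,2,1,5,3](0)
Move 7: P2 pit5 -> P1=[1,2,6,0,0,5](8) P2=[1,6,2,1,5,0](1)
Move 8: P1 pit2 -> P1=[1,2,0,1,1,6](9) P2=[2,7,2,1,5,0](1)

Answer: 1 2 0 1 1 6 9 2 7 2 1 5 0 1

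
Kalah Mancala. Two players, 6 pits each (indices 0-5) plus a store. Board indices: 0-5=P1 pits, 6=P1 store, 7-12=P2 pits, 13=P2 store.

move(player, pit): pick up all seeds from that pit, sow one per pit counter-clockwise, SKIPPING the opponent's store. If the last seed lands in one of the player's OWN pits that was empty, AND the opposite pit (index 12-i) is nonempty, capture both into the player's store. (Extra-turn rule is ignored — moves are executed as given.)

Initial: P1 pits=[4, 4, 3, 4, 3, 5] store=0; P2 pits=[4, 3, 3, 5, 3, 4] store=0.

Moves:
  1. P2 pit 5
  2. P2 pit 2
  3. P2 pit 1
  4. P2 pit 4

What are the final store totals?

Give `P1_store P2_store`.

Move 1: P2 pit5 -> P1=[5,5,4,4,3,5](0) P2=[4,3,3,5,3,0](1)
Move 2: P2 pit2 -> P1=[0,5,4,4,3,5](0) P2=[4,3,0,6,4,0](7)
Move 3: P2 pit1 -> P1=[0,5,4,4,3,5](0) P2=[4,0,1,7,5,0](7)
Move 4: P2 pit4 -> P1=[1,6,5,4,3,5](0) P2=[4,0,1,7,0,1](8)

Answer: 0 8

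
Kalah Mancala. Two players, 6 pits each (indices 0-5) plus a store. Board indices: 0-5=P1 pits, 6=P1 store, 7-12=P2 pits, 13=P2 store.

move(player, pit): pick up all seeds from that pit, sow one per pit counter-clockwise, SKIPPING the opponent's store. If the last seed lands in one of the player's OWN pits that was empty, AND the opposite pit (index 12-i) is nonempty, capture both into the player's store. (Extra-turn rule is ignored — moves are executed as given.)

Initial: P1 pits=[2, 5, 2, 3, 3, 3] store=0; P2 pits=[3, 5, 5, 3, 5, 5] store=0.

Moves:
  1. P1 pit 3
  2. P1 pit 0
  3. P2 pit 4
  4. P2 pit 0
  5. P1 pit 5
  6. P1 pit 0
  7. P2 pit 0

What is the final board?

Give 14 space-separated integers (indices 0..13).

Move 1: P1 pit3 -> P1=[2,5,2,0,4,4](1) P2=[3,5,5,3,5,5](0)
Move 2: P1 pit0 -> P1=[0,6,3,0,4,4](1) P2=[3,5,5,3,5,5](0)
Move 3: P2 pit4 -> P1=[1,7,4,0,4,4](1) P2=[3,5,5,3,0,6](1)
Move 4: P2 pit0 -> P1=[1,7,4,0,4,4](1) P2=[0,6,6,4,0,6](1)
Move 5: P1 pit5 -> P1=[1,7,4,0,4,0](2) P2=[1,7,7,4,0,6](1)
Move 6: P1 pit0 -> P1=[0,8,4,0,4,0](2) P2=[1,7,7,4,0,6](1)
Move 7: P2 pit0 -> P1=[0,8,4,0,4,0](2) P2=[0,8,7,4,0,6](1)

Answer: 0 8 4 0 4 0 2 0 8 7 4 0 6 1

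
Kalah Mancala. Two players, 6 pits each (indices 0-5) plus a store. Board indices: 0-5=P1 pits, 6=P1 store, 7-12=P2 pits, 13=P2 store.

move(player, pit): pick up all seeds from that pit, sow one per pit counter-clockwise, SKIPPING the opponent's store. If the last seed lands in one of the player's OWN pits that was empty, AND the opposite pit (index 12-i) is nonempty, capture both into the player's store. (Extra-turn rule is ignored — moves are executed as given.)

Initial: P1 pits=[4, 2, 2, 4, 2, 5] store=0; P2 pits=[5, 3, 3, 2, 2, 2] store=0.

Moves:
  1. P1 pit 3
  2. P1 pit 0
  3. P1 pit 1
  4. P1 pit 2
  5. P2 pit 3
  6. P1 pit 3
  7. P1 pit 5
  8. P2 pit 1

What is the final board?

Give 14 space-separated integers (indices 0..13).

Answer: 0 0 0 0 7 0 9 7 0 5 2 5 1 0

Derivation:
Move 1: P1 pit3 -> P1=[4,2,2,0,3,6](1) P2=[6,3,3,2,2,2](0)
Move 2: P1 pit0 -> P1=[0,3,3,1,4,6](1) P2=[6,3,3,2,2,2](0)
Move 3: P1 pit1 -> P1=[0,0,4,2,5,6](1) P2=[6,3,3,2,2,2](0)
Move 4: P1 pit2 -> P1=[0,0,0,3,6,7](2) P2=[6,3,3,2,2,2](0)
Move 5: P2 pit3 -> P1=[0,0,0,3,6,7](2) P2=[6,3,3,0,3,3](0)
Move 6: P1 pit3 -> P1=[0,0,0,0,7,8](3) P2=[6,3,3,0,3,3](0)
Move 7: P1 pit5 -> P1=[0,0,0,0,7,0](9) P2=[7,4,4,1,4,0](0)
Move 8: P2 pit1 -> P1=[0,0,0,0,7,0](9) P2=[7,0,5,2,5,1](0)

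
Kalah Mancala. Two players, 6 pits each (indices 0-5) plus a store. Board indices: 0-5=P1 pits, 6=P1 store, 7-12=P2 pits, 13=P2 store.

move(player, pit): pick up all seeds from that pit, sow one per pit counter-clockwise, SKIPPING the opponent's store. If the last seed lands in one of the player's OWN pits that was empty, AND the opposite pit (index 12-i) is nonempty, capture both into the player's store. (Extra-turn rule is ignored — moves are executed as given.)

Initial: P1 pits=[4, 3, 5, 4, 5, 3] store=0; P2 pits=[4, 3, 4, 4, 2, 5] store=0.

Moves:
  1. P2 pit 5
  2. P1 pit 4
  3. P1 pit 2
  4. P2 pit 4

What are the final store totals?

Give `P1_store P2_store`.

Answer: 2 2

Derivation:
Move 1: P2 pit5 -> P1=[5,4,6,5,5,3](0) P2=[4,3,4,4,2,0](1)
Move 2: P1 pit4 -> P1=[5,4,6,5,0,4](1) P2=[5,4,5,4,2,0](1)
Move 3: P1 pit2 -> P1=[5,4,0,6,1,5](2) P2=[6,5,5,4,2,0](1)
Move 4: P2 pit4 -> P1=[5,4,0,6,1,5](2) P2=[6,5,5,4,0,1](2)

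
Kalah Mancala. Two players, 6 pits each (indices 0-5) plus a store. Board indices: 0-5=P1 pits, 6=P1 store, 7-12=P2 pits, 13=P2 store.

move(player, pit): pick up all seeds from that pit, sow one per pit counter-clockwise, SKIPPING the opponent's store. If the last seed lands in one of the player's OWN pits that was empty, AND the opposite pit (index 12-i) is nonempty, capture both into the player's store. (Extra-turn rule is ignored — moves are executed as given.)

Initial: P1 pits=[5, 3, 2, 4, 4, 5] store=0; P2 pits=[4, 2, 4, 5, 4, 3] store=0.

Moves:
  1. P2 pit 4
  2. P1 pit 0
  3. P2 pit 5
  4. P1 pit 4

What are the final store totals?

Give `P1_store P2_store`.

Answer: 2 2

Derivation:
Move 1: P2 pit4 -> P1=[6,4,2,4,4,5](0) P2=[4,2,4,5,0,4](1)
Move 2: P1 pit0 -> P1=[0,5,3,5,5,6](1) P2=[4,2,4,5,0,4](1)
Move 3: P2 pit5 -> P1=[1,6,4,5,5,6](1) P2=[4,2,4,5,0,0](2)
Move 4: P1 pit4 -> P1=[1,6,4,5,0,7](2) P2=[5,3,5,5,0,0](2)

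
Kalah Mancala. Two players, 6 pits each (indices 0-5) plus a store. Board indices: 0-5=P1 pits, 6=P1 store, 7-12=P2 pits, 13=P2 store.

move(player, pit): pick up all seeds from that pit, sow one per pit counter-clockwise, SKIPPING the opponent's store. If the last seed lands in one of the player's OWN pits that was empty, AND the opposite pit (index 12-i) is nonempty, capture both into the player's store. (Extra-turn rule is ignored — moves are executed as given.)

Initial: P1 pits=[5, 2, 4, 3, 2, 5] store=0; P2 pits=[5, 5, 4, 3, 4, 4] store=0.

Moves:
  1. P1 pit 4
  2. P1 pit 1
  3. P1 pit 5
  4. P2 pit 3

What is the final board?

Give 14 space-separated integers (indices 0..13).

Answer: 6 0 5 4 0 0 2 6 6 5 0 6 5 1

Derivation:
Move 1: P1 pit4 -> P1=[5,2,4,3,0,6](1) P2=[5,5,4,3,4,4](0)
Move 2: P1 pit1 -> P1=[5,0,5,4,0,6](1) P2=[5,5,4,3,4,4](0)
Move 3: P1 pit5 -> P1=[5,0,5,4,0,0](2) P2=[6,6,5,4,5,4](0)
Move 4: P2 pit3 -> P1=[6,0,5,4,0,0](2) P2=[6,6,5,0,6,5](1)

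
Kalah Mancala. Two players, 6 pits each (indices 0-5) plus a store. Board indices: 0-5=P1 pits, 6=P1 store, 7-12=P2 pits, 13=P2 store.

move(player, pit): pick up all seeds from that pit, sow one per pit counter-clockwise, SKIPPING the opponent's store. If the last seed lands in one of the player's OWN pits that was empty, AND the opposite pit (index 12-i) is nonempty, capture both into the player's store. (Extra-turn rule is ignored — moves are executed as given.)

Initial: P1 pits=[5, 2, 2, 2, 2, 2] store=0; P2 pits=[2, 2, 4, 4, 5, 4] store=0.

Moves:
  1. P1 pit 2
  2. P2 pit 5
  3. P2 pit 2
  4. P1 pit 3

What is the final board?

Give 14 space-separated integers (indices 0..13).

Move 1: P1 pit2 -> P1=[5,2,0,3,3,2](0) P2=[2,2,4,4,5,4](0)
Move 2: P2 pit5 -> P1=[6,3,1,3,3,2](0) P2=[2,2,4,4,5,0](1)
Move 3: P2 pit2 -> P1=[6,3,1,3,3,2](0) P2=[2,2,0,5,6,1](2)
Move 4: P1 pit3 -> P1=[6,3,1,0,4,3](1) P2=[2,2,0,5,6,1](2)

Answer: 6 3 1 0 4 3 1 2 2 0 5 6 1 2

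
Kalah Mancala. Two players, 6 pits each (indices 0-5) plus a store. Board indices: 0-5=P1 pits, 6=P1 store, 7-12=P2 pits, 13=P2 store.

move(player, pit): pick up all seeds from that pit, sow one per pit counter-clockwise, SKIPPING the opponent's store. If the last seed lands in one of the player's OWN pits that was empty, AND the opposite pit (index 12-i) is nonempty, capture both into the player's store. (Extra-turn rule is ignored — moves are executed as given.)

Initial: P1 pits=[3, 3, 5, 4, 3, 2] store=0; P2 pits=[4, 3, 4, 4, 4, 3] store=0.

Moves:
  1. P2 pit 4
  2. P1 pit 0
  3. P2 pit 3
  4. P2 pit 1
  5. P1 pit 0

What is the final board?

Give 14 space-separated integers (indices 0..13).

Answer: 0 6 6 5 4 2 0 4 0 5 1 2 5 2

Derivation:
Move 1: P2 pit4 -> P1=[4,4,5,4,3,2](0) P2=[4,3,4,4,0,4](1)
Move 2: P1 pit0 -> P1=[0,5,6,5,4,2](0) P2=[4,3,4,4,0,4](1)
Move 3: P2 pit3 -> P1=[1,5,6,5,4,2](0) P2=[4,3,4,0,1,5](2)
Move 4: P2 pit1 -> P1=[1,5,6,5,4,2](0) P2=[4,0,5,1,2,5](2)
Move 5: P1 pit0 -> P1=[0,6,6,5,4,2](0) P2=[4,0,5,1,2,5](2)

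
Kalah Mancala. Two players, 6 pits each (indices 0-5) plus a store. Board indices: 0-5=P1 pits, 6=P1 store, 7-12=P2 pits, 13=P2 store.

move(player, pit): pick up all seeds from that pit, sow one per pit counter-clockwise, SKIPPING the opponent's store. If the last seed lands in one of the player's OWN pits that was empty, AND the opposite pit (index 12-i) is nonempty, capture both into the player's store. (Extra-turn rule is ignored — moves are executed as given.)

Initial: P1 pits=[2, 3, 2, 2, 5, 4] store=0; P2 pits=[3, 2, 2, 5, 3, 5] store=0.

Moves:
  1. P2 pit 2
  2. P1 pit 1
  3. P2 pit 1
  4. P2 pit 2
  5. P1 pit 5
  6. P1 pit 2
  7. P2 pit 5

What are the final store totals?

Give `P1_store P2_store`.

Answer: 6 1

Derivation:
Move 1: P2 pit2 -> P1=[2,3,2,2,5,4](0) P2=[3,2,0,6,4,5](0)
Move 2: P1 pit1 -> P1=[2,0,3,3,6,4](0) P2=[3,2,0,6,4,5](0)
Move 3: P2 pit1 -> P1=[2,0,3,3,6,4](0) P2=[3,0,1,7,4,5](0)
Move 4: P2 pit2 -> P1=[2,0,3,3,6,4](0) P2=[3,0,0,8,4,5](0)
Move 5: P1 pit5 -> P1=[2,0,3,3,6,0](1) P2=[4,1,1,8,4,5](0)
Move 6: P1 pit2 -> P1=[2,0,0,4,7,0](6) P2=[0,1,1,8,4,5](0)
Move 7: P2 pit5 -> P1=[3,1,1,5,7,0](6) P2=[0,1,1,8,4,0](1)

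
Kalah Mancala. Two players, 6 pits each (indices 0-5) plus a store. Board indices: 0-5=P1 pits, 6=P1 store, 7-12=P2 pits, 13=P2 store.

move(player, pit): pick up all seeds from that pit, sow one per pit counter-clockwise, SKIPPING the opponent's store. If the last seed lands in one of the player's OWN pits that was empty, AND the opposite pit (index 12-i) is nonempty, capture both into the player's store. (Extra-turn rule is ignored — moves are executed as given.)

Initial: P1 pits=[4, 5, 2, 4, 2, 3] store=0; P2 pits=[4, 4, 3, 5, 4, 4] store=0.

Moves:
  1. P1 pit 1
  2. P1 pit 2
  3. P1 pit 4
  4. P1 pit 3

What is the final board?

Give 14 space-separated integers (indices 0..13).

Answer: 4 0 0 0 1 7 3 6 6 4 5 4 4 0

Derivation:
Move 1: P1 pit1 -> P1=[4,0,3,5,3,4](1) P2=[4,4,3,5,4,4](0)
Move 2: P1 pit2 -> P1=[4,0,0,6,4,5](1) P2=[4,4,3,5,4,4](0)
Move 3: P1 pit4 -> P1=[4,0,0,6,0,6](2) P2=[5,5,3,5,4,4](0)
Move 4: P1 pit3 -> P1=[4,0,0,0,1,7](3) P2=[6,6,4,5,4,4](0)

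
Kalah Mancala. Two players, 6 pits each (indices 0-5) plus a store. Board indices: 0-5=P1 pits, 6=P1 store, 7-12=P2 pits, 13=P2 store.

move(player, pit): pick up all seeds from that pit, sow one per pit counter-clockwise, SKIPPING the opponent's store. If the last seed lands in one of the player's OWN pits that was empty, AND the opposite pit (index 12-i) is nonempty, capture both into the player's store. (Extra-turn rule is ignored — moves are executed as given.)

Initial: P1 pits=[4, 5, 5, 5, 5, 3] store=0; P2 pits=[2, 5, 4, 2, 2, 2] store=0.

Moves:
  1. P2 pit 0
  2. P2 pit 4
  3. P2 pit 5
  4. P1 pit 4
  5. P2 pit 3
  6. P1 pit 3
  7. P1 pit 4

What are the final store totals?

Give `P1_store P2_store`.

Answer: 2 8

Derivation:
Move 1: P2 pit0 -> P1=[4,5,5,5,5,3](0) P2=[0,6,5,2,2,2](0)
Move 2: P2 pit4 -> P1=[4,5,5,5,5,3](0) P2=[0,6,5,2,0,3](1)
Move 3: P2 pit5 -> P1=[5,6,5,5,5,3](0) P2=[0,6,5,2,0,0](2)
Move 4: P1 pit4 -> P1=[5,6,5,5,0,4](1) P2=[1,7,6,2,0,0](2)
Move 5: P2 pit3 -> P1=[0,6,5,5,0,4](1) P2=[1,7,6,0,1,0](8)
Move 6: P1 pit3 -> P1=[0,6,5,0,1,5](2) P2=[2,8,6,0,1,0](8)
Move 7: P1 pit4 -> P1=[0,6,5,0,0,6](2) P2=[2,8,6,0,1,0](8)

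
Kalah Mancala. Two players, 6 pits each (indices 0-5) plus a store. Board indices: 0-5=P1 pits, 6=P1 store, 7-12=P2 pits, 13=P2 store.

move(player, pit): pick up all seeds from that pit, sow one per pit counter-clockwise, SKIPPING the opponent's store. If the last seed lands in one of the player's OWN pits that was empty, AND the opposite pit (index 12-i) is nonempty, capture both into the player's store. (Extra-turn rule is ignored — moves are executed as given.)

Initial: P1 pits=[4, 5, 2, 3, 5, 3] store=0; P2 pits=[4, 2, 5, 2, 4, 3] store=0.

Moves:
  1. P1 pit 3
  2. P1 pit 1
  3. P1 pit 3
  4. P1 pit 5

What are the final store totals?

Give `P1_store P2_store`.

Move 1: P1 pit3 -> P1=[4,5,2,0,6,4](1) P2=[4,2,5,2,4,3](0)
Move 2: P1 pit1 -> P1=[4,0,3,1,7,5](2) P2=[4,2,5,2,4,3](0)
Move 3: P1 pit3 -> P1=[4,0,3,0,8,5](2) P2=[4,2,5,2,4,3](0)
Move 4: P1 pit5 -> P1=[4,0,3,0,8,0](3) P2=[5,3,6,3,4,3](0)

Answer: 3 0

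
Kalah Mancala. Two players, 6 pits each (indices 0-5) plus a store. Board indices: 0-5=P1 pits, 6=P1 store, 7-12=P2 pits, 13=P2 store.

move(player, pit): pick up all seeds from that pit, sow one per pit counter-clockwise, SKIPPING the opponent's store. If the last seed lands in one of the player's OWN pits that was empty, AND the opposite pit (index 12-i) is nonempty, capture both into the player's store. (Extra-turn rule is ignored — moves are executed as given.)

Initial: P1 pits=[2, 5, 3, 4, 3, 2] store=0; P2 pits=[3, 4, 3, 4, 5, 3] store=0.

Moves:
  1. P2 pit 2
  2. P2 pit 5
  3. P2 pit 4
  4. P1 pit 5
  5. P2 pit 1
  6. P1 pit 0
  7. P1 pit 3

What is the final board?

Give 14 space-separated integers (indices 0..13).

Answer: 0 8 6 0 5 1 2 5 1 2 6 1 2 2

Derivation:
Move 1: P2 pit2 -> P1=[2,5,3,4,3,2](0) P2=[3,4,0,5,6,4](0)
Move 2: P2 pit5 -> P1=[3,6,4,4,3,2](0) P2=[3,4,0,5,6,0](1)
Move 3: P2 pit4 -> P1=[4,7,5,5,3,2](0) P2=[3,4,0,5,0,1](2)
Move 4: P1 pit5 -> P1=[4,7,5,5,3,0](1) P2=[4,4,0,5,0,1](2)
Move 5: P2 pit1 -> P1=[4,7,5,5,3,0](1) P2=[4,0,1,6,1,2](2)
Move 6: P1 pit0 -> P1=[0,8,6,6,4,0](1) P2=[4,0,1,6,1,2](2)
Move 7: P1 pit3 -> P1=[0,8,6,0,5,1](2) P2=[5,1,2,6,1,2](2)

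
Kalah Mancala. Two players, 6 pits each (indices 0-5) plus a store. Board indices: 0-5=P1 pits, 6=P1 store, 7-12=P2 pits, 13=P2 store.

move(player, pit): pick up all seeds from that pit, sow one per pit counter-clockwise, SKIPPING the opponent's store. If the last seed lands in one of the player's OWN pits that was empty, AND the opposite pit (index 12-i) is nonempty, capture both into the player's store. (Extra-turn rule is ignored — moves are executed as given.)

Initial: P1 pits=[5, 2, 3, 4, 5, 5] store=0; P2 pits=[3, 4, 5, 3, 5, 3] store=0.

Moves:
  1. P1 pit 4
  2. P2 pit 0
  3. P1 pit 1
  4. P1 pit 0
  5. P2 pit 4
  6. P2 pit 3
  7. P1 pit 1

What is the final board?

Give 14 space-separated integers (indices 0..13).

Move 1: P1 pit4 -> P1=[5,2,3,4,0,6](1) P2=[4,5,6,3,5,3](0)
Move 2: P2 pit0 -> P1=[5,2,3,4,0,6](1) P2=[0,6,7,4,6,3](0)
Move 3: P1 pit1 -> P1=[5,0,4,5,0,6](1) P2=[0,6,7,4,6,3](0)
Move 4: P1 pit0 -> P1=[0,1,5,6,1,7](1) P2=[0,6,7,4,6,3](0)
Move 5: P2 pit4 -> P1=[1,2,6,7,1,7](1) P2=[0,6,7,4,0,4](1)
Move 6: P2 pit3 -> P1=[2,2,6,7,1,7](1) P2=[0,6,7,0,1,5](2)
Move 7: P1 pit1 -> P1=[2,0,7,8,1,7](1) P2=[0,6,7,0,1,5](2)

Answer: 2 0 7 8 1 7 1 0 6 7 0 1 5 2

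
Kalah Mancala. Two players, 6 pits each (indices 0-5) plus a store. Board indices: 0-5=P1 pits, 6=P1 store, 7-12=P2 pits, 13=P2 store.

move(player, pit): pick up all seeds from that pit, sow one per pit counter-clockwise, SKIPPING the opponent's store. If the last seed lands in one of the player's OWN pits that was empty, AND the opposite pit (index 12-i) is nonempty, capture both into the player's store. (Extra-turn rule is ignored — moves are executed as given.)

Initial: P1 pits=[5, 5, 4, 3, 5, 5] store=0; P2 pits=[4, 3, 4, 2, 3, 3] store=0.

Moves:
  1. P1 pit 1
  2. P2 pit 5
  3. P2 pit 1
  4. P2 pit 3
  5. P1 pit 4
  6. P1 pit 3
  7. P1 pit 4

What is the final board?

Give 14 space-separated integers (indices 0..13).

Move 1: P1 pit1 -> P1=[5,0,5,4,6,6](1) P2=[4,3,4,2,3,3](0)
Move 2: P2 pit5 -> P1=[6,1,5,4,6,6](1) P2=[4,3,4,2,3,0](1)
Move 3: P2 pit1 -> P1=[6,1,5,4,6,6](1) P2=[4,0,5,3,4,0](1)
Move 4: P2 pit3 -> P1=[6,1,5,4,6,6](1) P2=[4,0,5,0,5,1](2)
Move 5: P1 pit4 -> P1=[6,1,5,4,0,7](2) P2=[5,1,6,1,5,1](2)
Move 6: P1 pit3 -> P1=[6,1,5,0,1,8](3) P2=[6,1,6,1,5,1](2)
Move 7: P1 pit4 -> P1=[6,1,5,0,0,9](3) P2=[6,1,6,1,5,1](2)

Answer: 6 1 5 0 0 9 3 6 1 6 1 5 1 2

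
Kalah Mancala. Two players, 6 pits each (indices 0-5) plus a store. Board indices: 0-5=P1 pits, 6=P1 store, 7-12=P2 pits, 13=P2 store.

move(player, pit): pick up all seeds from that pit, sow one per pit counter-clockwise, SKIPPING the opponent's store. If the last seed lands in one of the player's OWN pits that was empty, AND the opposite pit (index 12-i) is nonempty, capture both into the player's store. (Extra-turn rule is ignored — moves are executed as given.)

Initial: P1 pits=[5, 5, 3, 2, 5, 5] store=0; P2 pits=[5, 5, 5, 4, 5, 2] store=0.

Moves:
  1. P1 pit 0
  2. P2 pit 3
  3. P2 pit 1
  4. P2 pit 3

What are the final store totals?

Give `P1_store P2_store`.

Answer: 0 2

Derivation:
Move 1: P1 pit0 -> P1=[0,6,4,3,6,6](0) P2=[5,5,5,4,5,2](0)
Move 2: P2 pit3 -> P1=[1,6,4,3,6,6](0) P2=[5,5,5,0,6,3](1)
Move 3: P2 pit1 -> P1=[1,6,4,3,6,6](0) P2=[5,0,6,1,7,4](2)
Move 4: P2 pit3 -> P1=[1,6,4,3,6,6](0) P2=[5,0,6,0,8,4](2)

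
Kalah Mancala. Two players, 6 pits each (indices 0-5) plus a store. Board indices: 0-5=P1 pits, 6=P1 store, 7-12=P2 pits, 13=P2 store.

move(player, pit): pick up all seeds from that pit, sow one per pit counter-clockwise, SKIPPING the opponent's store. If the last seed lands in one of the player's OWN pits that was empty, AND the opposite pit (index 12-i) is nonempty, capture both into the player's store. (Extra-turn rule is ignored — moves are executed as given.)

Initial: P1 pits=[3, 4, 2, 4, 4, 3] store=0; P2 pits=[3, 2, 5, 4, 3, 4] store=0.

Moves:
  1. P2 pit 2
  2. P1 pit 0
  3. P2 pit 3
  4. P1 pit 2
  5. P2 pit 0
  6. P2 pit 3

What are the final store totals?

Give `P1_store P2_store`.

Move 1: P2 pit2 -> P1=[4,4,2,4,4,3](0) P2=[3,2,0,5,4,5](1)
Move 2: P1 pit0 -> P1=[0,5,3,5,5,3](0) P2=[3,2,0,5,4,5](1)
Move 3: P2 pit3 -> P1=[1,6,3,5,5,3](0) P2=[3,2,0,0,5,6](2)
Move 4: P1 pit2 -> P1=[1,6,0,6,6,4](0) P2=[3,2,0,0,5,6](2)
Move 5: P2 pit0 -> P1=[1,6,0,6,6,4](0) P2=[0,3,1,1,5,6](2)
Move 6: P2 pit3 -> P1=[1,6,0,6,6,4](0) P2=[0,3,1,0,6,6](2)

Answer: 0 2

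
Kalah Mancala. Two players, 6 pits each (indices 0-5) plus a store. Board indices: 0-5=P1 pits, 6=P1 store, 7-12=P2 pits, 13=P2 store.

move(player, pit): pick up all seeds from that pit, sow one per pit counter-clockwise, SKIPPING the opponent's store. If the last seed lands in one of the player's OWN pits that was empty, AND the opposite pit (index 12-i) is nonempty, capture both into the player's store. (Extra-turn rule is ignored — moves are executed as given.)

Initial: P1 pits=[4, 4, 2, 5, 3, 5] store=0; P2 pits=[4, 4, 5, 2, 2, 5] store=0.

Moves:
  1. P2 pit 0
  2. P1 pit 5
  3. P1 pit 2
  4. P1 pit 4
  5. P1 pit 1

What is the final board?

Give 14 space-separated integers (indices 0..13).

Answer: 4 0 1 7 1 2 2 2 7 7 4 3 5 0

Derivation:
Move 1: P2 pit0 -> P1=[4,4,2,5,3,5](0) P2=[0,5,6,3,3,5](0)
Move 2: P1 pit5 -> P1=[4,4,2,5,3,0](1) P2=[1,6,7,4,3,5](0)
Move 3: P1 pit2 -> P1=[4,4,0,6,4,0](1) P2=[1,6,7,4,3,5](0)
Move 4: P1 pit4 -> P1=[4,4,0,6,0,1](2) P2=[2,7,7,4,3,5](0)
Move 5: P1 pit1 -> P1=[4,0,1,7,1,2](2) P2=[2,7,7,4,3,5](0)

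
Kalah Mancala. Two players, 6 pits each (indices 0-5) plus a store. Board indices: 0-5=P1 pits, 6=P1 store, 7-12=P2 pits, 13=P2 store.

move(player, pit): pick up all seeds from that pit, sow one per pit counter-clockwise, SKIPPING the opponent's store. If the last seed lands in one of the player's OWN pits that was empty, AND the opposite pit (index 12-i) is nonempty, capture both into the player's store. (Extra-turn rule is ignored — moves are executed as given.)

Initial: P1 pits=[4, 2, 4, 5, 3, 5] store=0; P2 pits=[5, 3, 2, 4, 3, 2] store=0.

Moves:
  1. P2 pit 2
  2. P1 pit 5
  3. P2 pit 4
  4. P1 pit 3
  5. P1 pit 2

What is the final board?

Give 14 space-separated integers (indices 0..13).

Move 1: P2 pit2 -> P1=[4,2,4,5,3,5](0) P2=[5,3,0,5,4,2](0)
Move 2: P1 pit5 -> P1=[4,2,4,5,3,0](1) P2=[6,4,1,6,4,2](0)
Move 3: P2 pit4 -> P1=[5,3,4,5,3,0](1) P2=[6,4,1,6,0,3](1)
Move 4: P1 pit3 -> P1=[5,3,4,0,4,1](2) P2=[7,5,1,6,0,3](1)
Move 5: P1 pit2 -> P1=[5,3,0,1,5,2](3) P2=[7,5,1,6,0,3](1)

Answer: 5 3 0 1 5 2 3 7 5 1 6 0 3 1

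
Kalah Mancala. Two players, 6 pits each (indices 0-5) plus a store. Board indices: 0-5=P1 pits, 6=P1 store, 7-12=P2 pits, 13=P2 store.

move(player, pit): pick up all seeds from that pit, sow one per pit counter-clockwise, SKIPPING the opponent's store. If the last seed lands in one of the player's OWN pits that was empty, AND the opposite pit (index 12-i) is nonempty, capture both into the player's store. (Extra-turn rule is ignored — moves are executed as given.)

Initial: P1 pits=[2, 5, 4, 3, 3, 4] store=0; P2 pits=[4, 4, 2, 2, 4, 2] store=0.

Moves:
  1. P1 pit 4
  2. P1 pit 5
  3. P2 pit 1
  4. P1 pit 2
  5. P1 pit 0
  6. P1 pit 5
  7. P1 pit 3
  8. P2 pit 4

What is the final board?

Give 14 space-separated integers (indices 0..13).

Move 1: P1 pit4 -> P1=[2,5,4,3,0,5](1) P2=[5,4,2,2,4,2](0)
Move 2: P1 pit5 -> P1=[2,5,4,3,0,0](2) P2=[6,5,3,3,4,2](0)
Move 3: P2 pit1 -> P1=[2,5,4,3,0,0](2) P2=[6,0,4,4,5,3](1)
Move 4: P1 pit2 -> P1=[2,5,0,4,1,1](3) P2=[6,0,4,4,5,3](1)
Move 5: P1 pit0 -> P1=[0,6,0,4,1,1](8) P2=[6,0,4,0,5,3](1)
Move 6: P1 pit5 -> P1=[0,6,0,4,1,0](9) P2=[6,0,4,0,5,3](1)
Move 7: P1 pit3 -> P1=[0,6,0,0,2,1](10) P2=[7,0,4,0,5,3](1)
Move 8: P2 pit4 -> P1=[1,7,1,0,2,1](10) P2=[7,0,4,0,0,4](2)

Answer: 1 7 1 0 2 1 10 7 0 4 0 0 4 2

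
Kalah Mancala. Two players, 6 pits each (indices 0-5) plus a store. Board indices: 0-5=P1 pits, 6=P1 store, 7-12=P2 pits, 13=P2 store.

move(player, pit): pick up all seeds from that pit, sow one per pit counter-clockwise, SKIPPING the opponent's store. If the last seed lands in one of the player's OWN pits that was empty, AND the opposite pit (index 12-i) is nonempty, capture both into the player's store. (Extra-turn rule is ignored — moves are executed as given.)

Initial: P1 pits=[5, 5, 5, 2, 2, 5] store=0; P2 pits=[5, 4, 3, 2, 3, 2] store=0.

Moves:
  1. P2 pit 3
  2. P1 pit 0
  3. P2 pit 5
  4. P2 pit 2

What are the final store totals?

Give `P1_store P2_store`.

Answer: 0 3

Derivation:
Move 1: P2 pit3 -> P1=[5,5,5,2,2,5](0) P2=[5,4,3,0,4,3](0)
Move 2: P1 pit0 -> P1=[0,6,6,3,3,6](0) P2=[5,4,3,0,4,3](0)
Move 3: P2 pit5 -> P1=[1,7,6,3,3,6](0) P2=[5,4,3,0,4,0](1)
Move 4: P2 pit2 -> P1=[0,7,6,3,3,6](0) P2=[5,4,0,1,5,0](3)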